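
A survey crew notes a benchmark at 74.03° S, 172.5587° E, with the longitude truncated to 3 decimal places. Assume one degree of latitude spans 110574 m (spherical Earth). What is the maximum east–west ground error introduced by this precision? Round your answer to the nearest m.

Truncating at 3 decimal places can drop up to a full unit in the last place, so the longitude may be off by as much as 0.001°.
Parallels shrink by cos φ, so at 74.03° a degree of longitude is 110574 × 0.2751 ≈ 30422.7 m.
Maximum E–W displacement: 0.001 × 30422.7 = 30.4227 m.

30 m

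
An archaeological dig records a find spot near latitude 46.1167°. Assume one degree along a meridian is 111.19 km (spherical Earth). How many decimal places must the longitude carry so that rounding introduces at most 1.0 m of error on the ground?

5 decimal places

At 46.1167° one degree of longitude covers 111190 × cos 46.1167° ≈ 111190 × 0.6932 ≈ 77076 m.
With N decimal places the half-ulp bound is 0.5·10⁻ᴺ°, or 0.5·10⁻ᴺ × 77076 m on the ground.
Setting 38538 × 10⁻ᴺ ≤ 1.0 gives 10ᴺ ≥ 3.854e+04, i.e. N ≥ 4.59.
N = 4 would give 3.85 m (too coarse); N = 5 gives 0.385 m ≤ 1.0 m.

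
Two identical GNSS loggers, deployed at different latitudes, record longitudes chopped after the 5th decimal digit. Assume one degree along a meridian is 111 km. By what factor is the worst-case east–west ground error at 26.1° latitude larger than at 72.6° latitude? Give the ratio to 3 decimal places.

Truncating at 5 decimal places can drop up to a full unit in the last place, so the longitude may be off by as much as 1e-05°.
Error at 26.1° = 1e-05° × 111000 × cos 26.1° ≈ 1.11 × 0.8980 = 0.99681 m.
At 72.6°: 1e-05° × 111000 × cos 72.6° = 1e-05 × 111000 × 0.2990 ≈ 0.33194 m.
The ratio reduces to cos 26.1° / cos 72.6° = 0.8980/0.2990 ≈ 3.0030.

3.003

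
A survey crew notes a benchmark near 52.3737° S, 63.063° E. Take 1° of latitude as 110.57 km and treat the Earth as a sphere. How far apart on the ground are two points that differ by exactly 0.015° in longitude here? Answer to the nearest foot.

3322 feet

One degree of longitude here spans 110570 × cos 52.3737° = 110570 × 0.6105 ≈ 67504 m; 0.015° of that is 1012.56 m.
Converting: 1012.56 m × 3.2808 ft/m ≈ 3322 ft.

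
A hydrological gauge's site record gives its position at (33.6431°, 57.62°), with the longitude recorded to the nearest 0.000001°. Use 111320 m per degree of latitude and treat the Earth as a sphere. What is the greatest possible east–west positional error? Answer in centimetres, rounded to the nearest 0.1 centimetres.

4.6 centimetres

Rounding to 6 decimal places leaves the longitude within ±5e-07° of the true value.
At latitude 33.6431° a degree of longitude spans 111320 m × cos 33.6431° = 111320 × 0.8325 ≈ 92674.4 m.
So at most 5e-07° × 92674.4 ≈ 0.0463372 m east–west.
That is 0.0463372 m = 4.6337 cm.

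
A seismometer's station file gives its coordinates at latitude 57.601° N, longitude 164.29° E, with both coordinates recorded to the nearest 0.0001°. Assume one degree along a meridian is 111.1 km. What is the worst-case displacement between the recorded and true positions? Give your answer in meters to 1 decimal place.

Rounding to 4 decimal places leaves each coordinate within ±5e-05° of the true value.
Latitude error → 5e-05 × 111100 = 5.555 m along the meridian.
East–west component at 57.601°: 5e-05° × 111100 × cos 57.601° ≈ 5e-05 × 59528.7 ≈ 2.97644 m.
Combining orthogonally: (5.555² + 2.97644²)^½ ≈ 6.30216 m.

6.3 meters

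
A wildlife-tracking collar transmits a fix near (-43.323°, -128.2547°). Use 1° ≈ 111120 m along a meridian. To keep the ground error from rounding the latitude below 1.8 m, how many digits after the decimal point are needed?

One degree of latitude covers 111120 m.
Rounding to N decimal places gives at most 0.5 × 10⁻ᴺ degrees of error, i.e. 0.5 × 10⁻ᴺ × 111120 m.
Setting 55560 × 10⁻ᴺ ≤ 1.8 gives 10ᴺ ≥ 3.087e+04, i.e. N ≥ 4.49.
N = 4 would give 5.56 m (too coarse); N = 5 gives 0.556 m ≤ 1.8 m.

5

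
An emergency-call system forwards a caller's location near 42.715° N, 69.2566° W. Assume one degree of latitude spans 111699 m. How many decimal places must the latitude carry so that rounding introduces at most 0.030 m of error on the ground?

7 decimal places

One degree of latitude covers 111699 m.
Rounding to N decimal places gives at most 0.5 × 10⁻ᴺ degrees of error, i.e. 0.5 × 10⁻ᴺ × 111699 m.
Need 0.5 × 111699 × 10⁻ᴺ ≤ 0.030 → 10⁻ᴺ ≤ 5.372e-07, so N ≥ 6.27.
N = 6 would give 0.0558 m (too coarse); N = 7 gives 0.00558 m ≤ 0.030 m.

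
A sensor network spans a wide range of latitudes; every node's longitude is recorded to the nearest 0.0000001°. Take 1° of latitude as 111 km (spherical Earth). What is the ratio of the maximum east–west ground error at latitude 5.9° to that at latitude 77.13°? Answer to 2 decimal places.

Rounding to 7 decimal places leaves the longitude within ±5e-08° of the true value.
Error at 5.9° = 5e-08° × 111000 × cos 5.9° ≈ 0.00555 × 0.9947 = 0.0055206 m.
Error at 77.13° = 5e-08° × 111000 × cos 77.13° ≈ 0.00555 × 0.2227 = 0.0012362 m.
The ratio reduces to cos 5.9° / cos 77.13° = 0.9947/0.2227 ≈ 4.4658.

4.47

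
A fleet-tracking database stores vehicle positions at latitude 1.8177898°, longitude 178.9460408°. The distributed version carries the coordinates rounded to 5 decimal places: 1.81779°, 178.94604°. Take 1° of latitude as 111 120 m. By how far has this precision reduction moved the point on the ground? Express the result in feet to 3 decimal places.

Δlat = 1.8177898 − 1.81779 = -0.0000002°; Δlon = 178.9460408 − 178.94604 = +0.0000008°.
North–south shift: -0.0000002 × 111120 = -0.022224 m.
E–W at 1.81779°: 0.0000008° × 111120 × cos 1.81779° = 0.0000008 × 111120 × 0.9995 ≈ 0.0888513 m.
Hypotenuse of the two orthogonal shifts: √(0.022224² + 0.0888513²) = 0.0915885 m.
Converting: 0.0915885 m × 3.2808 ft/m ≈ 0.30049 ft.

0.300 feet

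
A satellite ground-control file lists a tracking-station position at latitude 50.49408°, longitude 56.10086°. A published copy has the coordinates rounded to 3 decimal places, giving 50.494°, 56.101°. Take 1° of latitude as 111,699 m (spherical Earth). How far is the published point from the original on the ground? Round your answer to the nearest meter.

13 meters

The latitude changed by +0.00008° and the longitude by -0.00014°.
North–south shift: 0.00008 × 111699 = 8.93592 m.
E–W at 50.494°: -0.00014° × 111699 × cos 50.494° = -0.00014 × 111699 × 0.6362 ≈ -9.94817 m.
Hypotenuse of the two orthogonal shifts: √(8.93592² + 9.94817²) = 13.3722 m.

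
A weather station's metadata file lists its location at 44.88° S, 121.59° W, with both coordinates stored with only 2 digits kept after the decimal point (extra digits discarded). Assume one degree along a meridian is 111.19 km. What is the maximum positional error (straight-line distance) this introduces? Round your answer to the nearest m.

1363 m

Truncating at 2 decimal places can drop up to a full unit in the last place, so each coordinate may be off by as much as 0.01°.
N–S: 0.01° × 111190 m/° = 1111.9 m.
Longitude error → 0.01 × 111190 × cos 44.88° = 0.01 × 111190 × 0.7086 ≈ 787.877 m.
Combining orthogonally: (1111.9² + 787.877²)^½ ≈ 1362.74 m.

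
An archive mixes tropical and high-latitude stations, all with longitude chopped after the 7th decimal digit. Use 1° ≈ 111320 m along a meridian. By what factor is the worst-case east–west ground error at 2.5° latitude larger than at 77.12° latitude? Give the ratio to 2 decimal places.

Truncating at 7 decimal places can drop up to a full unit in the last place, so the longitude may be off by as much as 1e-07°.
Error at 2.5° = 1e-07° × 111320 × cos 2.5° ≈ 0.011132 × 0.9990 = 0.011121 m.
Error at 77.12° = 1e-07° × 111320 × cos 77.12° ≈ 0.011132 × 0.2229 = 0.0024814 m.
The ratio reduces to cos 2.5° / cos 77.12° = 0.9990/0.2229 ≈ 4.4818.

4.48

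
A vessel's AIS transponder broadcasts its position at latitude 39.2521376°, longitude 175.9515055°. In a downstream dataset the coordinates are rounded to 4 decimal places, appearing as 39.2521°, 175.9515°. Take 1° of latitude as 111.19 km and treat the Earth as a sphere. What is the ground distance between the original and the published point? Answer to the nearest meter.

4 meters

Δlat = 39.2521376 − 39.2521 = +0.0000376°; Δlon = 175.9515055 − 175.9515 = +0.0000055°.
N–S: 0.0000376° × 111190 m/° = 4.18074 m.
E–W at 39.2521°: 0.0000055° × 111190 × cos 39.2521° = 0.0000055 × 111190 × 0.7744 ≈ 0.473562 m.
Distance: √(4.18074² + 0.473562²) ≈ 4.20748 m.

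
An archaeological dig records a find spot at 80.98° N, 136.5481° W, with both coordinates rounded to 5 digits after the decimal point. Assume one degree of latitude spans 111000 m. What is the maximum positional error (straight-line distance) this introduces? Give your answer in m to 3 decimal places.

Rounding to 5 decimal places leaves each coordinate within ±5e-06° of the true value.
North–south component: 5e-06° × 111000 = 0.555 m.
E–W at 80.98°: 5e-06° × 111000 × cos 80.98° = 5e-06 × 111000 × 0.1568 ≈ 0.0870125 m.
Worst case both components are at the extreme and orthogonal: √(0.555² + 0.0870125²) ≈ 0.561779 m.

0.562 m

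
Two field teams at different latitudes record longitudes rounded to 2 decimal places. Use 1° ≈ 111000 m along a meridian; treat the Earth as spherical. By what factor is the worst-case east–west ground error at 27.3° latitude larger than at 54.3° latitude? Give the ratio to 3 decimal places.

1.523

Rounding to 2 decimal places leaves the longitude within ±0.005° of the true value.
At 27.3°: 0.005° × 111000 × cos 27.3° = 0.005 × 111000 × 0.8886 ≈ 493.18 m.
Error at 54.3° = 0.005° × 111000 × cos 54.3° ≈ 555 × 0.5835 = 323.87 m.
Ratio: 493.18 / 323.87 = cos 27.3° / cos 54.3° ≈ 1.5228.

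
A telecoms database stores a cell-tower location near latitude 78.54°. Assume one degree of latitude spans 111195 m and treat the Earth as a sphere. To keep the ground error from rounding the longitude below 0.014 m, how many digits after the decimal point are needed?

At 78.54° one degree of longitude covers 111195 × cos 78.54° ≈ 111195 × 0.1987 ≈ 22092.6 m.
Rounding to N decimal places gives at most 0.5 × 10⁻ᴺ degrees of error, i.e. 0.5 × 10⁻ᴺ × 22092.6 m.
Need 0.5 × 22092.6 × 10⁻ᴺ ≤ 0.014 → 10⁻ᴺ ≤ 1.267e-06, so N ≥ 5.90.
So 6 decimal places suffice (0.011 m); 5 would allow up to 0.11 m.

6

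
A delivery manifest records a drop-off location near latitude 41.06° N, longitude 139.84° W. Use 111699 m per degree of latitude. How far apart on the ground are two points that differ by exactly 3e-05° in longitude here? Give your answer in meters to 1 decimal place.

2.5 meters

One degree of longitude here spans 111699 × cos 41.06° = 111699 × 0.7540 ≈ 84223.5 m; 3e-05° of that is 2.52671 m.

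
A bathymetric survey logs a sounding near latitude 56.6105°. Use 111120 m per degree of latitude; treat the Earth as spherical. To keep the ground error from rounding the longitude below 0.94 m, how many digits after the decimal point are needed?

5

At 56.6105° one degree of longitude covers 111120 × cos 56.6105° ≈ 111120 × 0.5503 ≈ 61152.4 m.
With N decimal places the half-ulp bound is 0.5·10⁻ᴺ°, or 0.5·10⁻ᴺ × 61152.4 m on the ground.
Setting 30576.2 × 10⁻ᴺ ≤ 0.94 gives 10ᴺ ≥ 3.253e+04, i.e. N ≥ 4.51.
So 5 decimal places suffice (0.306 m); 4 would allow up to 3.06 m.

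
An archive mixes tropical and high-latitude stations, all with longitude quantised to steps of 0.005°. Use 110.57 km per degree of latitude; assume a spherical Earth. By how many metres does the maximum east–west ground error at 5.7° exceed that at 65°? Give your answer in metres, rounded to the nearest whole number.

158 metres

With a 0.005° grid the true value lies within half a step, ±0.005°/2 = ±0.0025°, of the stored one.
At 5.7°: 0.0025° × 110570 × cos 5.7° = 0.0025 × 110570 × 0.9951 ≈ 275.06 m.
At 65°: 0.0025° × 110570 × cos 65° = 0.0025 × 110570 × 0.4226 ≈ 116.82 m.
So the lower-latitude error exceeds the higher by 275.06 − 116.82 = 158.24 m.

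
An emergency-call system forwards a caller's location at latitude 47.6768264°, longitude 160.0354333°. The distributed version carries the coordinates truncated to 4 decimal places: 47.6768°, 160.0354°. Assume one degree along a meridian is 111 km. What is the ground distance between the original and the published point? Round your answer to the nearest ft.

13 ft

The latitude changed by +0.0000264° and the longitude by +0.0000333°.
North–south shift: 0.0000264 × 111000 = 2.9304 m.
East–west at this latitude: 0.0000333° × 111000 × cos 47.6768° ≈ 0.0000333 × 74737.6 = 2.48876 m.
Hypotenuse of the two orthogonal shifts: √(2.9304² + 2.48876²) = 3.84463 m.
In feet: 3.84463 m ÷ 0.3048 ≈ 12.614 ft.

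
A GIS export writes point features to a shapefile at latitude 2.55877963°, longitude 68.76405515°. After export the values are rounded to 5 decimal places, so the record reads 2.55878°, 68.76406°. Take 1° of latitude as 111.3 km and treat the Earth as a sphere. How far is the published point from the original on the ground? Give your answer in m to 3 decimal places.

0.541 m

Δlat = 2.55877963 − 2.55878 = -0.00000037°; Δlon = 68.76405515 − 68.76406 = -0.00000485°.
N–S: -0.00000037° × 111300 m/° = -0.041181 m.
East–west at this latitude: -0.00000485° × 111300 × cos 2.55878° ≈ -0.00000485 × 111189 = -0.539267 m.
Hypotenuse of the two orthogonal shifts: √(0.041181² + 0.539267²) = 0.540837 m.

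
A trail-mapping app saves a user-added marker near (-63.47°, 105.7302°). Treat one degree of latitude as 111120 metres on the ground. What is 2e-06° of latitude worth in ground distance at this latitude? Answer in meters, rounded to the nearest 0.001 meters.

Along a meridian 2e-06° is 2e-06 × 111120 = 0.22224 m.

0.222 meters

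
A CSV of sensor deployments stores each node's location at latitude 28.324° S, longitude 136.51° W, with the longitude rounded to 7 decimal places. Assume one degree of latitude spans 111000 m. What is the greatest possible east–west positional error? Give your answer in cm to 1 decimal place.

Rounding to 7 decimal places leaves the longitude within ±5e-08° of the true value.
Parallels shrink by cos φ, so at 28.324° a degree of longitude is 111000 × 0.8803 ≈ 97710.9 m.
So at most 5e-08° × 97710.9 ≈ 0.00488555 m east–west.
That is 0.00488555 m = 0.48855 cm.

0.5 cm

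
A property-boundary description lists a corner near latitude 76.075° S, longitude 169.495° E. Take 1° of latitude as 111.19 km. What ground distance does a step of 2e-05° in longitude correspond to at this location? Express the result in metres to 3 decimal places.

One degree of longitude here spans 111190 × cos 76.075° = 111190 × 0.2407 ≈ 26758 m; 2e-05° of that is 0.535161 m.

0.535 metres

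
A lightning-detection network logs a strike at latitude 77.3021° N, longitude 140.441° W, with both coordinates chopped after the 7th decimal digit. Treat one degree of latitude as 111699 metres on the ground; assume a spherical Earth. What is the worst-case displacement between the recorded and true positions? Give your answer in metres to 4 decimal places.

Truncating at 7 decimal places can drop up to a full unit in the last place, so each coordinate may be off by as much as 1e-07°.
Latitude error → 1e-07 × 111699 = 0.0111699 m along the meridian.
Longitude error → 1e-07 × 111699 × cos 77.3021° = 1e-07 × 111699 × 0.2198 ≈ 0.00245526 m.
Combining orthogonally: (0.0111699² + 0.00245526²)^½ ≈ 0.0114366 m.

0.0114 metres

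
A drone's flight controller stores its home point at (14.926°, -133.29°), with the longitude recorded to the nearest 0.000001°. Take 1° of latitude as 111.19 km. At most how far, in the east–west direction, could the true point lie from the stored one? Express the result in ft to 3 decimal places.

0.176 ft

Rounding to 6 decimal places leaves the longitude within ±5e-07° of the true value.
Parallels shrink by cos φ, so at 14.926° a degree of longitude is 111190 × 0.9663 ≈ 107438 m.
So at most 5e-07° × 107438 ≈ 0.0537192 m east–west.
In feet: 0.0537192 m ÷ 0.3048 ≈ 0.17624 ft.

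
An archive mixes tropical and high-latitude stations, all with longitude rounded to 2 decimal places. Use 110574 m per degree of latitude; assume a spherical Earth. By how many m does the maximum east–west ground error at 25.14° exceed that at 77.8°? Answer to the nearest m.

Rounding to 2 decimal places leaves the longitude within ±0.005° of the true value.
Error at 25.14° = 0.005° × 110574 × cos 25.14° ≈ 552.87 × 0.9053 = 500.5 m.
At 77.8°: 0.005° × 110574 × cos 77.8° = 0.005 × 110574 × 0.2113 ≈ 116.84 m.
So the lower-latitude error exceeds the higher by 500.5 − 116.84 = 383.66 m.

384 m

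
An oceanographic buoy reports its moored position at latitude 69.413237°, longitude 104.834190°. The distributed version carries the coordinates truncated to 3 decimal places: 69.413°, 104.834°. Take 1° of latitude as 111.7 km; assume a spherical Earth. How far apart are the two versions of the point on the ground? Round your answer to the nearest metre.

28 metres

Δlat = 69.413237 − 69.413 = +0.000237°; Δlon = 104.834190 − 104.834 = +0.000190°.
N–S: 0.000237° × 111700 m/° = 26.4729 m.
E–W at 69.413°: 0.000190° × 111700 × cos 69.413° = 0.000190 × 111700 × 0.3516 ≈ 7.46263 m.
Distance: √(26.4729² + 7.46263²) ≈ 27.5046 m.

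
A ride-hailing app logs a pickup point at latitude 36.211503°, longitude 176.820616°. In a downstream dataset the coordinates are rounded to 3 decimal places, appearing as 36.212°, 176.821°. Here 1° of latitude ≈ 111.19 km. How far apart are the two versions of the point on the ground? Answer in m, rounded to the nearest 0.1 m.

65.1 m

Δlat = 36.211503 − 36.212 = -0.000497°; Δlon = 176.820616 − 176.821 = -0.000384°.
N–S: -0.000497° × 111190 m/° = -55.2614 m.
E–W at 36.212°: -0.000384° × 111190 × cos 36.212° = -0.000384 × 111190 × 0.8068 ≈ -34.4495 m.
Hypotenuse of the two orthogonal shifts: √(55.2614² + 34.4495²) = 65.1198 m.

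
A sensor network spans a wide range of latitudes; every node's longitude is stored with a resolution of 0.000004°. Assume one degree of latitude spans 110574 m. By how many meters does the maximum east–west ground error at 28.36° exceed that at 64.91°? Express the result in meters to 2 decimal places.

With a 0.000004° grid the true value lies within half a step, ±0.000004°/2 = ±2e-06°, of the stored one.
At 28.36°: 2e-06° × 110574 × cos 28.36° = 2e-06 × 110574 × 0.8800 ≈ 0.19461 m.
At 64.91°: 2e-06° × 110574 × cos 64.91° = 2e-06 × 110574 × 0.4240 ≈ 0.093776 m.
Difference: 0.19461 − 0.093776 = 0.10083 m.

0.10 meters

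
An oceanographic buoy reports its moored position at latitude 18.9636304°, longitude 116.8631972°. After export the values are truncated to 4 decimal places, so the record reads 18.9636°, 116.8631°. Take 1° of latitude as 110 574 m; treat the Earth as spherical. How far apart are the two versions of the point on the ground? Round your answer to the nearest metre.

11 metres

Δlat = 18.9636304 − 18.9636 = +0.0000304°; Δlon = 116.8631972 − 116.8631 = +0.0000972°.
North–south shift: 0.0000304 × 110574 = 3.36145 m.
East–west at this latitude: 0.0000972° × 110574 × cos 18.9636° ≈ 0.0000972 × 104573 = 10.1645 m.
Distance: √(3.36145² + 10.1645²) ≈ 10.7059 m.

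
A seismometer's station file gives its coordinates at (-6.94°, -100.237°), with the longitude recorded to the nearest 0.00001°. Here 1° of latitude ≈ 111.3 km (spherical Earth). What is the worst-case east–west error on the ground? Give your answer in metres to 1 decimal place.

Rounding to 5 decimal places leaves the longitude within ±5e-06° of the true value.
At latitude 6.94° a degree of longitude spans 111300 m × cos 6.94° = 111300 × 0.9927 ≈ 110485 m.
Maximum E–W displacement: 5e-06 × 110485 = 0.552423 m.

0.6 metres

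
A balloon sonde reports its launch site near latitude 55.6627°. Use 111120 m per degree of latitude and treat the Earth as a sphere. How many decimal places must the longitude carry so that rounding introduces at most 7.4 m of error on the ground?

4

At 55.6627° one degree of longitude covers 111120 × cos 55.6627° ≈ 111120 × 0.5641 ≈ 62678.8 m.
N decimal places → at most half a unit in the last place, 0.5 × 10⁻ᴺ° = 62678.8/2 × 10⁻ᴺ m.
Setting 31339.4 × 10⁻ᴺ ≤ 7.4 gives 10ᴺ ≥ 4235, i.e. N ≥ 3.63.
So 4 decimal places suffice (3.13 m); 3 would allow up to 31.3 m.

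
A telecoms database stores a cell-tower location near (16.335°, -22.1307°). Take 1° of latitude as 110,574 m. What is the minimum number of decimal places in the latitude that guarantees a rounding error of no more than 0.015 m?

7 decimal places

One degree of latitude covers 110574 m.
Rounding to N decimal places gives at most 0.5 × 10⁻ᴺ degrees of error, i.e. 0.5 × 10⁻ᴺ × 110574 m.
Setting 55287 × 10⁻ᴺ ≤ 0.015 gives 10ᴺ ≥ 3.686e+06, i.e. N ≥ 6.57.
So 7 decimal places suffice (0.00553 m); 6 would allow up to 0.0553 m.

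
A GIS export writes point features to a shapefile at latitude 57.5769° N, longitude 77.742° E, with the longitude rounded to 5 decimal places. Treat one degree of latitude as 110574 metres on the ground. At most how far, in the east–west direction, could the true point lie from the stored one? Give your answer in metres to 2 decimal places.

0.30 metres

Rounding to 5 decimal places leaves the longitude within ±5e-06° of the true value.
Parallels shrink by cos φ, so at 57.5769° a degree of longitude is 110574 × 0.5362 ≈ 59286.1 m.
Maximum E–W displacement: 5e-06 × 59286.1 = 0.296431 m.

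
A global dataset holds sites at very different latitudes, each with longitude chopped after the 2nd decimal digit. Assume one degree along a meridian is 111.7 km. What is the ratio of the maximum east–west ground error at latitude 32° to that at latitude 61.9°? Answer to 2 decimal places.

1.80

Truncating at 2 decimal places can drop up to a full unit in the last place, so the longitude may be off by as much as 0.01°.
Error at 32° = 0.01° × 111700 × cos 32° ≈ 1117 × 0.8480 = 947.27 m.
At 61.9°: 0.01° × 111700 × cos 61.9° = 0.01 × 111700 × 0.4710 ≈ 526.12 m.
The ratio reduces to cos 32° / cos 61.9° = 0.8480/0.4710 ≈ 1.8005.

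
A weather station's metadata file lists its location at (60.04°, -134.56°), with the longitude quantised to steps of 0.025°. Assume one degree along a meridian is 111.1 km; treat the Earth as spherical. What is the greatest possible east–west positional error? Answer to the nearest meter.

694 meters

With a 0.025° grid the true value lies within half a step, ±0.025°/2 = ±0.0125°, of the stored one.
At latitude 60.04° a degree of longitude spans 111100 m × cos 60.04° = 111100 × 0.4994 ≈ 55482.8 m.
So at most 0.0125° × 55482.8 ≈ 693.535 m east–west.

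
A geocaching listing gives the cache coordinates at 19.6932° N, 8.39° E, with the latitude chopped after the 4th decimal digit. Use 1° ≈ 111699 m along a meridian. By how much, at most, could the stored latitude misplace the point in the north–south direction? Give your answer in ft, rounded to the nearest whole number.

Truncating at 4 decimal places can drop up to a full unit in the last place, so the latitude may be off by as much as 0.0001°.
So the N–S error is at most 0.0001 × 111699 = 11.1699 m.
Converting: 11.1699 m × 3.2808 ft/m ≈ 36.647 ft.

37 ft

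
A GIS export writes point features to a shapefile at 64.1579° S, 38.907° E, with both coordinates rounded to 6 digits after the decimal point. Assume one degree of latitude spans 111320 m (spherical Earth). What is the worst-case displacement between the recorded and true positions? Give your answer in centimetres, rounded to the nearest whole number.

6 centimetres

Rounding to 6 decimal places leaves each coordinate within ±5e-07° of the true value.
Latitude error → 5e-07 × 111320 = 0.05566 m along the meridian.
E–W at 64.1579°: 5e-07° × 111320 × cos 64.1579° = 5e-07 × 111320 × 0.4359 ≈ 0.0242618 m.
The two errors are perpendicular, so the maximum displacement is √(0.05566² + 0.0242618²) ≈ 0.060718 m.
That is 0.060718 m = 6.0718 cm.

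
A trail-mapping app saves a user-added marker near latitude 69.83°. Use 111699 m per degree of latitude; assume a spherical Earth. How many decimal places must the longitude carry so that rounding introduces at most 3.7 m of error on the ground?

At 69.83° one degree of longitude covers 111699 × cos 69.83° ≈ 111699 × 0.3448 ≈ 38514.6 m.
With N decimal places the half-ulp bound is 0.5·10⁻ᴺ°, or 0.5·10⁻ᴺ × 38514.6 m on the ground.
Setting 19257.3 × 10⁻ᴺ ≤ 3.7 gives 10ᴺ ≥ 5205, i.e. N ≥ 3.72.
At 3 places the error can reach 19.3 m, but 4 places keeps it to 1.93 m.

4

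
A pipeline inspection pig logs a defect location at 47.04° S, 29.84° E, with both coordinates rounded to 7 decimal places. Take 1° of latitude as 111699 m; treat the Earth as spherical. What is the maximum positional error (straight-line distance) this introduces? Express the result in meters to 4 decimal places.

0.0068 meters

Rounding to 7 decimal places leaves each coordinate within ±5e-08° of the true value.
Latitude error → 5e-08 × 111699 = 0.00558495 m along the meridian.
Longitude error → 5e-08 × 111699 × cos 47.04° = 5e-08 × 111699 × 0.6815 ≈ 0.00380607 m.
The two errors are perpendicular, so the maximum displacement is √(0.00558495² + 0.00380607²) ≈ 0.00675854 m.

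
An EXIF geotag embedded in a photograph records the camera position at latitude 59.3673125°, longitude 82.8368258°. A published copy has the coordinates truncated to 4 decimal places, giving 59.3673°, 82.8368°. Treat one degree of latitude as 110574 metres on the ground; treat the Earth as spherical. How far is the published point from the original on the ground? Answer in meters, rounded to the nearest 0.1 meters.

2.0 meters

Δlat = 59.3673125 − 59.3673 = +0.0000125°; Δlon = 82.8368258 − 82.8368 = +0.0000258°.
N–S: 0.0000125° × 110574 m/° = 1.38217 m.
East–west at this latitude: 0.0000258° × 110574 × cos 59.3673° ≈ 0.0000258 × 56341.1 = 1.4536 m.
Distance: √(1.38217² + 1.4536²) ≈ 2.00583 m.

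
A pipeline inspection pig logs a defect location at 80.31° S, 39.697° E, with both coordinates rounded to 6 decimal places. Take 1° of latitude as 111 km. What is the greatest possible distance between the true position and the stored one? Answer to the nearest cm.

6 cm

Rounding to 6 decimal places leaves each coordinate within ±5e-07° of the true value.
North–south component: 5e-07° × 111000 = 0.0555 m.
Longitude error → 5e-07 × 111000 × cos 80.31° = 5e-07 × 111000 × 0.1683 ≈ 0.00934161 m.
Worst case both components are at the extreme and orthogonal: √(0.0555² + 0.00934161²) ≈ 0.0562807 m.
That is 0.0562807 m = 5.6281 cm.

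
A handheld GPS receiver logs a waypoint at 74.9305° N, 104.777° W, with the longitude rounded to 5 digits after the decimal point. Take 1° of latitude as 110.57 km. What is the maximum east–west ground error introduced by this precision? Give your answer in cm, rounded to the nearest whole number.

Rounding to 5 decimal places leaves the longitude within ±5e-06° of the true value.
Parallels shrink by cos φ, so at 74.9305° a degree of longitude is 110570 × 0.2600 ≈ 28747.2 m.
East–west error: 5e-06° × 28747.2 m/° ≈ 0.143736 m.
That is 0.143736 m = 14.374 cm.

14 cm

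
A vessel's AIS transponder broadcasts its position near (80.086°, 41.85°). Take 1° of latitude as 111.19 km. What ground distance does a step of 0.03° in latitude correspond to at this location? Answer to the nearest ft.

10944 ft

Along a meridian 0.03° is 0.03 × 111190 = 3335.7 m.
Converting: 3335.7 m × 3.2808 ft/m ≈ 10944 ft.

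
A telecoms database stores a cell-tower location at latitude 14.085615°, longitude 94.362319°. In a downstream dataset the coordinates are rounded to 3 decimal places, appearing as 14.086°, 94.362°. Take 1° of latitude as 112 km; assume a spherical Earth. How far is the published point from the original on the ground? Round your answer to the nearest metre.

Δlat = 14.085615 − 14.086 = -0.000385°; Δlon = 94.362319 − 94.362 = +0.000319°.
North–south shift: -0.000385 × 112000 = -43.12 m.
East–west at this latitude: 0.000319° × 112000 × cos 14.086° ≈ 0.000319 × 108632 = 34.6537 m.
Hypotenuse of the two orthogonal shifts: √(43.12² + 34.6537²) = 55.3192 m.

55 metres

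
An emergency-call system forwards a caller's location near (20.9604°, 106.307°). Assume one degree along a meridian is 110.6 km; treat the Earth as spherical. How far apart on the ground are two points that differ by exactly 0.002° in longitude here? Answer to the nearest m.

At 20.9604° a degree of longitude is 110600 × cos 20.9604° ≈ 103281 m, so 0.002° corresponds to 206.563 m.

207 m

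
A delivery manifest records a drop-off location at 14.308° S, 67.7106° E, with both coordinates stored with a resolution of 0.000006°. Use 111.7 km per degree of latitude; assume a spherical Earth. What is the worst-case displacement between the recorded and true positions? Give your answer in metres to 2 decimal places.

0.47 metres

With a 0.000006° grid the true value lies within half a step, ±0.000006°/2 = ±3e-06°, of the stored one.
N–S: 3e-06° × 111700 m/° = 0.3351 m.
East–west component at 14.308°: 3e-06° × 111700 × cos 14.308° ≈ 3e-06 × 108235 ≈ 0.324706 m.
The two errors are perpendicular, so the maximum displacement is √(0.3351² + 0.324706²) ≈ 0.466611 m.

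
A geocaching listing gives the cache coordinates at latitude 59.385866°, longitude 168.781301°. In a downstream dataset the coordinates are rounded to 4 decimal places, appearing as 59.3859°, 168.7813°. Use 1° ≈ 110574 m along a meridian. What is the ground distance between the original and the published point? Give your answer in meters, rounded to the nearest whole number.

4 meters

The latitude changed by -0.000034° and the longitude by +0.000001°.
North–south shift: -0.000034 × 110574 = -3.75952 m.
East–west at this latitude: 0.000001° × 110574 × cos 59.3859° ≈ 0.000001 × 56310.2 = 0.0563102 m.
Distance: √(3.75952² + 0.0563102²) ≈ 3.75994 m.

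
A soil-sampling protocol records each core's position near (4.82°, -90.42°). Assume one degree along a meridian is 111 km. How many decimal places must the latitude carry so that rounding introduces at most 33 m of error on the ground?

4 decimal places

One degree of latitude covers 111000 m.
N decimal places → at most half a unit in the last place, 0.5 × 10⁻ᴺ° = 111000/2 × 10⁻ᴺ m.
Need 0.5 × 111000 × 10⁻ᴺ ≤ 33 → 10⁻ᴺ ≤ 5.946e-04, so N ≥ 3.23.
N = 3 would give 55.5 m (too coarse); N = 4 gives 5.55 m ≤ 33 m.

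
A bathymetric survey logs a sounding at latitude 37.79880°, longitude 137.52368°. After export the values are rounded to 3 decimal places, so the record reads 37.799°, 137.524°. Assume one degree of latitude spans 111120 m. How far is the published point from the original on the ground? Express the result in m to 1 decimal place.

35.8 m

Δlat = 37.79880 − 37.799 = -0.00020°; Δlon = 137.52368 − 137.524 = -0.00032°.
North–south shift: -0.00020 × 111120 = -22.224 m.
E–W at 37.799°: -0.00032° × 111120 × cos 37.799° = -0.00032 × 111120 × 0.7902 ≈ -28.097 m.
Distance: √(22.224² + 28.097²) ≈ 35.8239 m.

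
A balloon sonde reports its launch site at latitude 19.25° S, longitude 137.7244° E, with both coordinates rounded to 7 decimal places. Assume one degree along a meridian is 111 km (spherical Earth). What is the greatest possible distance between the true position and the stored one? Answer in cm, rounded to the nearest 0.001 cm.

Rounding to 7 decimal places leaves each coordinate within ±5e-08° of the true value.
North–south component: 5e-08° × 111000 = 0.00555 m.
East–west component at 19.25°: 5e-08° × 111000 × cos 19.25° ≈ 5e-08 × 104794 ≈ 0.00523969 m.
The two errors are perpendicular, so the maximum displacement is √(0.00555² + 0.00523969²) ≈ 0.00763262 m.
That is 0.00763262 m = 0.76326 cm.

0.763 cm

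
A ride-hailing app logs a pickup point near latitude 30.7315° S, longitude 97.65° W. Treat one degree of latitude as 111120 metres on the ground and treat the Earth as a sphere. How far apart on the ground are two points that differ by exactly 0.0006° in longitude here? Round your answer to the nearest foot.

0.0006° of longitude at 30.7315° is 0.0006 × 111120 × cos 30.7315° ≈ 0.0006 × 95515.6 = 57.3093 m.
Converting: 57.3093 m × 3.2808 ft/m ≈ 188.02 ft.

188 feet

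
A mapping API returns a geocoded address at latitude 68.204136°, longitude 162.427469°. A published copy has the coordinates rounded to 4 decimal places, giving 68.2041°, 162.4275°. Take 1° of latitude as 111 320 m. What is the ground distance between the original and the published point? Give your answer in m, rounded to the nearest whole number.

Δlat = 68.204136 − 68.2041 = +0.000036°; Δlon = 162.427469 − 162.4275 = -0.000031°.
N–S: 0.000036° × 111320 m/° = 4.00752 m.
E–W at 68.2041°: -0.000031° × 111320 × cos 68.2041° = -0.000031 × 111320 × 0.3713 ≈ -1.28133 m.
Hypotenuse of the two orthogonal shifts: √(4.00752² + 1.28133²) = 4.20738 m.

4 m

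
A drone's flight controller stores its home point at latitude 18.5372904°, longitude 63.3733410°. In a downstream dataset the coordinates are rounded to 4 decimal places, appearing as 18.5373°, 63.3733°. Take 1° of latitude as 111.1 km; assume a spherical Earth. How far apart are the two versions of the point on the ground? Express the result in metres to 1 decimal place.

The latitude changed by -0.0000096° and the longitude by +0.0000410°.
N–S: -0.0000096° × 111100 m/° = -1.06656 m.
E–W at 18.5373°: 0.0000410° × 111100 × cos 18.5373° = 0.0000410 × 111100 × 0.9481 ≈ 4.31877 m.
Hypotenuse of the two orthogonal shifts: √(1.06656² + 4.31877²) = 4.44852 m.

4.4 metres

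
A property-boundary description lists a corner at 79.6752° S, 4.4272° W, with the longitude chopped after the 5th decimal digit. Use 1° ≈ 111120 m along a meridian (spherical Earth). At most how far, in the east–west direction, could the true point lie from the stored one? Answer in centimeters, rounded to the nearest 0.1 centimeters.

19.9 centimeters

Truncating at 5 decimal places can drop up to a full unit in the last place, so the longitude may be off by as much as 1e-05°.
One degree of longitude at 79.6752° is 111120 × cos 79.6752° ≈ 111120 × 0.1792 = 19915.8 m.
So at most 1e-05° × 19915.8 ≈ 0.199158 m east–west.
That is 0.199158 m = 19.916 cm.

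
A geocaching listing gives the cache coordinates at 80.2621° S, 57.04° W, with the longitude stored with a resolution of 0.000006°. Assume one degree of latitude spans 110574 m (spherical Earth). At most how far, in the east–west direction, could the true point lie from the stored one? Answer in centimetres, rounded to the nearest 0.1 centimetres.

5.6 centimetres

With a 0.000006° grid the true value lies within half a step, ±0.000006°/2 = ±3e-06°, of the stored one.
At latitude 80.2621° a degree of longitude spans 110574 m × cos 80.2621° = 110574 × 0.1691 ≈ 18702.6 m.
So at most 3e-06° × 18702.6 ≈ 0.0561079 m east–west.
That is 0.0561079 m = 5.6108 cm.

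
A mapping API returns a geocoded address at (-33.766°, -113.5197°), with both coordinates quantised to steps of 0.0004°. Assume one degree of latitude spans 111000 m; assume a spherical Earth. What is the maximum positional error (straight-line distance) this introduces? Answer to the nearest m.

29 m

With a 0.0004° grid the true value lies within half a step, ±0.0004°/2 = ±0.0002°, of the stored one.
N–S: 0.0002° × 111000 m/° = 22.2 m.
E–W at 33.766°: 0.0002° × 111000 × cos 33.766° = 0.0002 × 111000 × 0.8313 ≈ 18.4552 m.
Worst case both components are at the extreme and orthogonal: √(22.2² + 18.4552²) ≈ 28.8693 m.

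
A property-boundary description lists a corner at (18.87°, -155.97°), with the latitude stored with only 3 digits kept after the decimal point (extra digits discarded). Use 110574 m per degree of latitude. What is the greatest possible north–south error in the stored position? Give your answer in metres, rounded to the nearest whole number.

Truncating at 3 decimal places can drop up to a full unit in the last place, so the latitude may be off by as much as 0.001°.
So the N–S error is at most 0.001 × 110574 = 110.574 m.

111 metres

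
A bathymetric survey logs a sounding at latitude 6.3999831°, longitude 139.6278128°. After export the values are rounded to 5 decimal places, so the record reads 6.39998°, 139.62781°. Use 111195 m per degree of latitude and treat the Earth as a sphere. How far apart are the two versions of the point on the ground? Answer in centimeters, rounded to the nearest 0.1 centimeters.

Δlat = 6.3999831 − 6.39998 = +0.0000031°; Δlon = 139.6278128 − 139.62781 = +0.0000028°.
N–S: 0.0000031° × 111195 m/° = 0.344704 m.
E–W at 6.39998°: 0.0000028° × 111195 × cos 6.39998° = 0.0000028 × 111195 × 0.9938 ≈ 0.309406 m.
Combined displacement = (0.344704² + 0.309406²)^½ ≈ 0.463199 m.
That is 0.463199 m = 46.32 cm.

46.3 centimeters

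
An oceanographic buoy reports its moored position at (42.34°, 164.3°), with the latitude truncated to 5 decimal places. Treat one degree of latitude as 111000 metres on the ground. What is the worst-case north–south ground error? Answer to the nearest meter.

1 meters

Truncating at 5 decimal places can drop up to a full unit in the last place, so the latitude may be off by as much as 1e-05°.
North–south distance: 1e-05° × 111000 m/° = 1.11 m.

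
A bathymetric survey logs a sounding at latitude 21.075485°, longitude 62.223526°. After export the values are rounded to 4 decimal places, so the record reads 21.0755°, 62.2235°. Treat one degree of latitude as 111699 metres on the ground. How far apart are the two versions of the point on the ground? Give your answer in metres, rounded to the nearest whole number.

Δlat = 21.075485 − 21.0755 = -0.000015°; Δlon = 62.223526 − 62.2235 = +0.000026°.
North–south shift: -0.000015 × 111699 = -1.67549 m.
East–west at this latitude: 0.000026° × 111699 × cos 21.0755° ≈ 0.000026 × 104227 = 2.70991 m.
Hypotenuse of the two orthogonal shifts: √(1.67549² + 2.70991²) = 3.18604 m.

3 metres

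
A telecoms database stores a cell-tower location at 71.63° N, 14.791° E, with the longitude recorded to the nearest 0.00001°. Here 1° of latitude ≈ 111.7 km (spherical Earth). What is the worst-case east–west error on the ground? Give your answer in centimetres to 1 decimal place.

17.6 centimetres

Rounding to 5 decimal places leaves the longitude within ±5e-06° of the true value.
Parallels shrink by cos φ, so at 71.63° a degree of longitude is 111700 × 0.3152 ≈ 35202.5 m.
East–west error: 5e-06° × 35202.5 m/° ≈ 0.176012 m.
That is 0.176012 m = 17.601 cm.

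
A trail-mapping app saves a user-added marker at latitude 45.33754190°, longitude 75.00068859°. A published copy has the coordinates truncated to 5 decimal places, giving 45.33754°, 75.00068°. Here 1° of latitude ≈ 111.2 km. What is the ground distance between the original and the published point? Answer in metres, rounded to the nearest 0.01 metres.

Δlat = 45.33754190 − 45.33754 = +0.00000190°; Δlon = 75.00068859 − 75.00068 = +0.00000859°.
N–S: 0.00000190° × 111200 m/° = 0.21128 m.
E–W at 45.3375°: 0.00000859° × 111200 × cos 45.3375° = 0.00000859 × 111200 × 0.7029 ≈ 0.671443 m.
Distance: √(0.21128² + 0.671443²) ≈ 0.7039 m.

0.70 metres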